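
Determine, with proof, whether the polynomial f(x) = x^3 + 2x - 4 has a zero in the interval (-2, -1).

f has no root in that interval.

f(-2) = -16 and f(-1) = -7, both negative.
f'(x) = 3x^2 + 2 has discriminant 0² − 4·3·2 = -24 < 0, so f' has no real roots and is positive for every real x.
Hence f is strictly increasing on ℝ, and in particular on [-2, -1]. A strictly monotone function with same-sign endpoint values stays negative on the whole interval, so f has no zero in (-2, -1).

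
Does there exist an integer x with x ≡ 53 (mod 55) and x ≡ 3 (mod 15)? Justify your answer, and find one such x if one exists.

The moduli are not coprime: gcd(55, 15) = 5. Compatibility requires 5 ∣ (3 − 53) = -50, which holds, so solutions exist.
The integers ≡ 53 (mod 55) are 53, 108, …; their remainders mod 15 are 8, 3, so x = 108 is the first that is ≡ 3 (mod 15).
Verify: 108 = 1·55 + 53 and 108 = 7·15 + 3. ✓

x = 108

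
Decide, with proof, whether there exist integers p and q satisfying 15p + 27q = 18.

p = 3, q = -1

Since gcd(15, 27) = 3 and 18 = 3·6, Bézout's identity guarantees a solution.
Dividing through by 3 reduces the equation to 5p + 9q = 6.
Run the Euclidean algorithm on 9 and 5: 9 = 1·5 + 4, 5 = 1·4 + 1, 4 = 4·1 + 0.
Unwinding: 1 = 5 − 1·4 = 5 − (9 − 1·5) = −9 + 2·5, i.e. 5·2 + 9·(-1) = 1.
Times 6: 5·12 + 9·(-6) = 6, so (12, -6) solves it.
Shifting by a multiple of (9, −5) keeps it a solution: p = 12 − 1·9 = 3, q = -6 + 1·5 = -1.
Indeed 15·3 + 27·(-1) = 45 − 27 = 18.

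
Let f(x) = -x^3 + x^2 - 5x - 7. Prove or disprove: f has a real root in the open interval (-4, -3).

Evaluate at the endpoints: f(-4) = 93, f(-3) = 44 — same sign (positive).
f'(x) = -3x^2 + 2x - 5 has discriminant 2² − 4·(-3)·(-5) = -56 < 0, so f' has no real roots and is negative for every real x.
Hence f is strictly decreasing on ℝ, and in particular on [-4, -3]. A strictly monotone function with same-sign endpoint values stays positive on the whole interval, so f has no zero in (-4, -3).

No such root exists.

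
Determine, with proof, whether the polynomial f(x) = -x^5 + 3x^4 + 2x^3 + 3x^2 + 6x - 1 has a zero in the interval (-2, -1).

f(-2) = 63 and f(-1) = -2, which have opposite signs.
f is continuous everywhere (it is a polynomial), in particular on [-2, -1].
By the Intermediate Value Theorem, f takes the value 0 somewhere in the open interval.

Yes, f has a root in the interval.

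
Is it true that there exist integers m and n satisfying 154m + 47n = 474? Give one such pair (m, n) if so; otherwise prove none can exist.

Since gcd(154, 47) = 1, every integer is an integer combination of 154 and 47.
Dividing repeatedly: 154 = 3·47 + 13, 47 = 3·13 + 8, 13 = 1·8 + 5, 8 = 1·5 + 3, 5 = 1·3 + 2, 3 = 1·2 + 1, 2 = 2·1 + 0.
Working back up the chain: 1 = 3 − 1·2 = 3 − (5 − 1·3) = −5 + 2·3 = −5 + 2·(8 − 1·5) = 2·8 − 3·5 = 2·8 − 3·(13 − 1·8) = −3·13 + 5·8 = −3·13 + 5·(47 − 3·13) = 5·47 − 18·13 = 5·47 − 18·(154 − 3·47) = −18·154 + 59·47. So 154·(-18) + 47·59 = 1.
Multiplying through by 474: m = (-18)·474 = -8532, n = 59·474 = 27966 is a solution.
The general solution is m = -8532 + 47k, n = 27966 − 154k; taking k = 182 gives the smaller pair m = 22, n = -62.
Indeed 154·22 + 47·(-62) = 3388 − 2914 = 474.

m = 22, n = -62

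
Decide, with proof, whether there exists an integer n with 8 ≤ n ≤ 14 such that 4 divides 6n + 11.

At n = 8, 6·8 + 11 = 59 ≡ 3 (mod 4), and each step in n adds 6 ≡ 2 (mod 4), giving residues 3, 1, 3, 1, 3, 1, 3 for n = 8, 9, …, 14.
The residue 0 does not occur, so no n in [8, 14] makes 6n + 11 a multiple of 4.

There is no such integer n in that range.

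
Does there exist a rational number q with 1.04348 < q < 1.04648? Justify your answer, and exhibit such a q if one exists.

Scale by 22: the interval becomes (22.95656, 23.02256), which contains the integer 23.
So q = 23/22 works: it is a ratio of integers, and dividing 22·1.04348 < 23 < 22·1.04648 through by 22 gives 1.04348 < 23/22 < 1.04648.

q = 23/22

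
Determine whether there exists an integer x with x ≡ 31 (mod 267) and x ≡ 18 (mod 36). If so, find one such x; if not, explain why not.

Reduce both congruences modulo 3, which divides 267 and 36: they say x ≡ 31 (mod 3) and x ≡ 18 (mod 3).
But 31 mod 3 = 1 while 18 mod 3 = 0, a contradiction.
Therefore no such x exists.

There is no such integer.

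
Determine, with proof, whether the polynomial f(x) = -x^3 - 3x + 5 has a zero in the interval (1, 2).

f(1) = 1 and f(2) = -9, which have opposite signs.
As a polynomial, f is continuous on every closed interval.
By the Intermediate Value Theorem f must vanish at some point of (1, 2).

Such a root exists.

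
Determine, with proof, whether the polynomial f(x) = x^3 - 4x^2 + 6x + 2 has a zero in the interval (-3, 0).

Such a root exists.

f(-3) = -79 and f(0) = 2, which have opposite signs.
Since f is a polynomial it is continuous on [-3, 0].
By the Intermediate Value Theorem, f takes the value 0 somewhere in the open interval.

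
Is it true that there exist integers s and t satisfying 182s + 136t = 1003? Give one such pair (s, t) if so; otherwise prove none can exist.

Both 182 and 136 are divisible by gcd(182, 136) = 2, hence so is any combination 182s + 136t.
But 1003 = 2·501 + 1, so 2 ∤ 1003.
Therefore 182s + 136t = 1003 has no solution in integers.

There are no such integers.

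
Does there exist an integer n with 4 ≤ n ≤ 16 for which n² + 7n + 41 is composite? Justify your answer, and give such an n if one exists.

n = 13

At n = 13: 13² + 7·13 + 41 = 301 = 7·43, which is composite.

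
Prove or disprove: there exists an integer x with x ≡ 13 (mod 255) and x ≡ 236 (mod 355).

gcd(255, 355) = 5. If x ≡ 13 (mod 255) and x ≡ 236 (mod 355), then x ≡ 13 (mod 5) and x ≡ 236 (mod 5).
However 13 ≡ 3 and 236 ≡ 1 (mod 5), and 3 ≠ 1.
Hence the system has no solution.

There is no such integer.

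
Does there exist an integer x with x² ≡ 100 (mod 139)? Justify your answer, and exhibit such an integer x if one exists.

x = 10

Take x = 10. Then 10² = 100, and since 0 ≤ 100 < 139 this is already reduced: 10² ≡ 100 (mod 139).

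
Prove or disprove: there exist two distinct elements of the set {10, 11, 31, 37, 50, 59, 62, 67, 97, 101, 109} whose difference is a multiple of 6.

Reduce each element mod 6: 10↦4, 11↦5, 31↦1, 37↦1, 50↦2, 59↦5, 62↦2, 67↦1, 97↦1, 101↦5, 109↦1. The residue 5 repeats (at 11 and 59), and 59 − 11 = 48 = 8·6.

The pair (11, 59) works.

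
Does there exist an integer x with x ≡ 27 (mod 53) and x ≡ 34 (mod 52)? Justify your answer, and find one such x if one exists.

The moduli 53 and 52 are coprime, so by the Chinese Remainder Theorem a unique solution modulo 2756 exists.
Write x = 27 + 53t and require 27 + 53t ≡ 34 (mod 52), i.e. 53t ≡ 7 (mod 52).
53 ≡ 1 (mod 52), so this reads 1t ≡ 7 (mod 52). So t ≡ 7 (mod 52).
With t = 7: x = 27 + 53·7 = 398.
Check: 398 mod 53 = 27, 398 mod 52 = 34. ✓

x = 398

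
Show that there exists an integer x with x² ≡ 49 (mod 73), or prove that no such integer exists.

x = 7

Take x = 7. Then 7² = 49, and since 0 ≤ 49 < 73 this is already reduced: 7² ≡ 49 (mod 73).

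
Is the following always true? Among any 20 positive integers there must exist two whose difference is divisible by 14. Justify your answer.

Yes, this is always true.

There are exactly 14 possible remainders on division by 14.
With 20 integers and only 14 classes, the pigeonhole principle forces two of them, say a and b, into the same class.
Their difference a − b is then a multiple of 14.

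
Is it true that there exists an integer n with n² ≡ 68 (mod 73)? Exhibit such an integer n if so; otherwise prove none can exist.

No such integer exists.

73 is prime, so by Euler's criterion 68 is a square mod 73 iff 68^((73−1)/2) = 68^36 ≡ 1 (mod 73).
Squaring successively (mod 73): 68^2 = 4624 ≡ 25; 68^4 ≡ 25² = 625 ≡ 41; 68^8 ≡ 41² = 1681 ≡ 2; 68^16 ≡ 2² = 4 ≡ 4; 68^32 ≡ 4² = 16 ≡ 16.
Since 36 = 32 + 4, 68^36 ≡ 16 · 41; multiplying out mod 73: 16·41 = 656 ≡ 72. Thus 68^36 ≡ 72 ≡ −1 (mod 73).
By Euler's criterion 68 is a quadratic non-residue mod 73: no n satisfies n² ≡ 68 (mod 73).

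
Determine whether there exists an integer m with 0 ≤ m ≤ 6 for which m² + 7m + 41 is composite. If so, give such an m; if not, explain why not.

At m = 6: 6² + 7·6 + 41 = 119 = 7·17, which is composite.

m = 6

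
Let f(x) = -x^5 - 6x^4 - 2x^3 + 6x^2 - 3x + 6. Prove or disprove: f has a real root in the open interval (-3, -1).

Yes, f has a root in the interval.

f(-3) = -120 and f(-1) = 12, which have opposite signs.
Since f is a polynomial it is continuous on [-3, -1].
By the Intermediate Value Theorem, f takes the value 0 somewhere in the open interval.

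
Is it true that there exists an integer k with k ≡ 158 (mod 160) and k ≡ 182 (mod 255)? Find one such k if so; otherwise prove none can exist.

Reduce both congruences modulo 5, which divides 160 and 255: they say k ≡ 158 (mod 5) and k ≡ 182 (mod 5).
These are incompatible: 158 − 182 = -24 is not divisible by 5.
Therefore no such k exists.

There is no such integer.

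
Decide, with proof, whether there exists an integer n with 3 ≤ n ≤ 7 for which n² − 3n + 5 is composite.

At n = 5: 5² − 3·5 + 5 = 15 = 3·5, which is composite.

n = 5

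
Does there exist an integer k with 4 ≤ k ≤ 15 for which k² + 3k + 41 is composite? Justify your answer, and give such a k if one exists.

At k = 5: 5² + 3·5 + 41 = 81 = 3·27, which is composite.

k = 5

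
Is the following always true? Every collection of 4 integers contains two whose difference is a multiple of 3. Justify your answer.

There are exactly 3 possible remainders on division by 3.
Placing 4 integers into 3 classes, some class receives at least two — say a and b.
Then a ≡ b (mod 3), i.e. 3 ∣ (a − b).

Yes.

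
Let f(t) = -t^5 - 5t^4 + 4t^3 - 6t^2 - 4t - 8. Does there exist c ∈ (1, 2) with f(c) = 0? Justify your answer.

f(1) = -20 and f(2) = -120, both negative, so a sign-change argument is unavailable; we show f keeps this sign on the whole interval.
Substitute t = 1 + u, where 0 < u < 1 on the interval. Expanding, f(1 + u) = -u^5 - 10u^4 - 26u^3 - 34u^2 - 29u - 20.
The nonzero coefficients here are all negative, so for u > 0 every term is negative (or zero), and the constant term -20 is strictly negative.
So f is strictly negative on (1, 2); no root exists in the interval.

No such root exists.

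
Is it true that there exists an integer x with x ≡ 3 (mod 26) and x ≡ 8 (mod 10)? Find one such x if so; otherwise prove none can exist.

Both moduli are multiples of 2 = gcd(26, 10), so any solution would satisfy x ≡ 3 and x ≡ 8 modulo 2 simultaneously.
But 3 mod 2 = 1 while 8 mod 2 = 0, a contradiction.
Hence the system has no solution.

No, no such integer exists.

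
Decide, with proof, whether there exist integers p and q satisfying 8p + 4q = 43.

There are no such integers.

Both 8 and 4 are divisible by gcd(8, 4) = 4, hence so is any combination 8p + 4q.
But 43 is not a multiple of 4 (it leaves remainder 3).
Therefore 8p + 4q = 43 has no solution in integers.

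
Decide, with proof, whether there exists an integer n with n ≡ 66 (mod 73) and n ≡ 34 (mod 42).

n = 1672

gcd(73, 42) = 1, so the Chinese Remainder Theorem guarantees exactly one residue class mod 3066 satisfying both.
Any solution of the first congruence is n = 66 + 73t; substituting into the second, 73t ≡ 34 − 66 ≡ 10 (mod 42).
73 ≡ 31 (mod 42), so this reads 31t ≡ 10 (mod 42). To invert 31 modulo 42: 42 = 1·31 + 11, 31 = 2·11 + 9, 11 = 1·9 + 2, 9 = 4·2 + 1, 2 = 2·1 + 0, and unwinding, 1 = 9 − 4·2 = 9 − 4·(11 − 1·9) = −4·11 + 5·9 = −4·11 + 5·(31 − 2·11) = 5·31 − 14·11 = 5·31 − 14·(42 − 1·31) = −14·42 + 19·31. Thus 31⁻¹ ≡ 19 (mod 42).
Therefore t ≡ 19·10 = 190 ≡ 22 (mod 42).
With t = 22: n = 66 + 73·22 = 1672.
Check: 1672 mod 73 = 66, 1672 mod 42 = 34. ✓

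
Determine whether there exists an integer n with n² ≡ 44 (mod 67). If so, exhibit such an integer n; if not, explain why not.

67 is prime, so by Euler's criterion 44 is a square mod 67 iff 44^((67−1)/2) = 44^33 ≡ 1 (mod 67).
Squaring successively (mod 67): 44^2 = 1936 ≡ 60; 44^4 ≡ 60² = 3600 ≡ 49; 44^8 ≡ 49² = 2401 ≡ 56; 44^16 ≡ 56² = 3136 ≡ 54; 44^32 ≡ 54² = 2916 ≡ 35.
Since 33 = 32 + 1, 44^33 ≡ 35 · 44; multiplying out mod 67: 35·44 = 1540 ≡ 66. Thus 44^33 ≡ 66 ≡ −1 (mod 67).
The value −1 means 44 is a non-residue modulo 67, so n² ≡ 44 (mod 67) is impossible.

There is no such integer.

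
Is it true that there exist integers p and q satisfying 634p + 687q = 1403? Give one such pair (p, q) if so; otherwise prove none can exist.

Since gcd(634, 687) = 1, every integer is an integer combination of 634 and 687.
Euclidean algorithm: 687 = 1·634 + 53, 634 = 11·53 + 51, 53 = 1·51 + 2, 51 = 25·2 + 1, 2 = 2·1 + 0.
Unwinding: 1 = 51 − 25·2 = 51 − 25·(53 − 1·51) = −25·53 + 26·51 = −25·53 + 26·(634 − 11·53) = 26·634 − 311·53 = 26·634 − 311·(687 − 1·634) = −311·687 + 337·634, i.e. 634·337 + 687·(-311) = 1.
Times 1403: 634·472811 + 687·(-436333) = 1403, so (472811, -436333) solves it.
The general solution is p = 472811 + 687k, q = -436333 − 634k; taking k = -688 gives the smaller pair p = 155, q = -141.
Indeed 634·155 + 687·(-141) = 98270 − 96867 = 1403.

p = 155, q = -141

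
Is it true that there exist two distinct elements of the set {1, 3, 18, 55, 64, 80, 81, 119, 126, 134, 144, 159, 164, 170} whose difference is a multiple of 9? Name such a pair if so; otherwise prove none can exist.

Both 1 and 55 leave remainder 1 on division by 9; their difference 54 = 6·9 is a multiple of 9.

Yes: 1 and 55.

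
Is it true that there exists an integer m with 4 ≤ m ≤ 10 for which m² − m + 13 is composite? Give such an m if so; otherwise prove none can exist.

m = 5

At m = 5: 5² − 5 + 13 = 33 = 3·11, which is composite.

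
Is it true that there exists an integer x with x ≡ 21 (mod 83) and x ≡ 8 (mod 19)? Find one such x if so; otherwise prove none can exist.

x = 768

gcd(83, 19) = 1, so the Chinese Remainder Theorem guarantees exactly one residue class mod 1577 satisfying both.
Write x = 21 + 83t and require 21 + 83t ≡ 8 (mod 19), i.e. 83t ≡ 6 (mod 19).
83 ≡ 7 (mod 19), so this reads 7t ≡ 6 (mod 19). To invert 7 modulo 19: 19 = 2·7 + 5, 7 = 1·5 + 2, 5 = 2·2 + 1, 2 = 2·1 + 0, and unwinding, 1 = 5 − 2·2 = 5 − 2·(7 − 1·5) = −2·7 + 3·5 = −2·7 + 3·(19 − 2·7) = 3·19 − 8·7. Thus 7⁻¹ ≡ -8 ≡ 11 (mod 19).
Therefore t ≡ 11·6 = 66 ≡ 9 (mod 19).
With t = 9: x = 21 + 83·9 = 768.
Indeed 768 ≡ 21 (mod 83) and 768 ≡ 8 (mod 19).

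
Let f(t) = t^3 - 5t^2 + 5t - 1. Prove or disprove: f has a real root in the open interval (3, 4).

f(3) = -4 and f(4) = 3, which have opposite signs.
f is continuous everywhere (it is a polynomial), in particular on [3, 4].
By the Intermediate Value Theorem f must vanish at some point of (3, 4).

Yes, f has a root in the interval.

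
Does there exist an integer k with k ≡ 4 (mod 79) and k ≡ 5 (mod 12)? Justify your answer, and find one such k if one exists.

k = 557

The moduli 79 and 12 are coprime, so by the Chinese Remainder Theorem a unique solution modulo 948 exists.
Write k = 4 + 79t and require 4 + 79t ≡ 5 (mod 12), i.e. 79t ≡ 1 (mod 12).
79 ≡ 7 (mod 12), so this reads 7t ≡ 1 (mod 12). Since 7·7 = 49 = 4·12 + 1, the inverse of 7 mod 12 is 7.
Therefore t ≡ 7·1 = 7 (mod 12).
With t = 7: k = 4 + 79·7 = 557.
Indeed 557 ≡ 4 (mod 79) and 557 ≡ 5 (mod 12).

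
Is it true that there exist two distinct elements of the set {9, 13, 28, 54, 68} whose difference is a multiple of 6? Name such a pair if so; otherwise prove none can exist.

Two integers differ by a multiple of 6 exactly when they have the same residue mod 6. The residues are 9↦3, 13↦1, 28↦4, 54↦0, 68↦2.
No residue repeats among the 5 elements, so no pair has difference ≡ 0 (mod 6).

No, no such pair exists.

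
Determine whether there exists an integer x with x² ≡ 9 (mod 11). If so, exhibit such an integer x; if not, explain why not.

x = 8

Take x = 8. Then 8² = 64 = 5·11 + 9, so 8² ≡ 9 (mod 11).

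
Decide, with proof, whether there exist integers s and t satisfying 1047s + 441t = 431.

gcd(1047, 441) = 3, so every integer of the form 1047s + 441t is a multiple of 3.
But 431 = 3·143 + 2, so 3 ∤ 431.
Therefore 1047s + 441t = 431 has no solution in integers.

No such integers exist.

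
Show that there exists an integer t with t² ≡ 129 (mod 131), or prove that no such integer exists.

t = 103

Take t = 103. Then 103² = 10609 = 80·131 + 129, so 103² ≡ 129 (mod 131).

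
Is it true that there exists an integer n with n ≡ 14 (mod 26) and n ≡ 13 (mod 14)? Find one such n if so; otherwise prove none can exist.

Both moduli are multiples of 2 = gcd(26, 14), so any solution would satisfy n ≡ 14 and n ≡ 13 modulo 2 simultaneously.
These are incompatible: 14 − 13 = 1 is not divisible by 2.
Hence the system has no solution.

No such integer exists.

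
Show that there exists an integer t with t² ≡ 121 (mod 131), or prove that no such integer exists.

t = 11

Take t = 11. Then 11² = 121, and since 0 ≤ 121 < 131 this is already reduced: 11² ≡ 121 (mod 131).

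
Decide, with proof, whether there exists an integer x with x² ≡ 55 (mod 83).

No such integer exists.

Apply Euler's criterion with the prime 83: 55 is a quadratic residue iff 55^41 ≡ 1 (mod 83), and a non-residue iff it is ≡ −1.
Squaring successively (mod 83): 55^2 = 3025 ≡ 37; 55^4 ≡ 37² = 1369 ≡ 41; 55^8 ≡ 41² = 1681 ≡ 21; 55^16 ≡ 21² = 441 ≡ 26; 55^32 ≡ 26² = 676 ≡ 12.
Since 41 = 32 + 8 + 1, 55^41 ≡ 12 · 21 · 55; multiplying out mod 83: 12·21 = 252 ≡ 3, then 3·55 = 165 ≡ 82. Thus 55^41 ≡ 82 ≡ −1 (mod 83).
By Euler's criterion 55 is a quadratic non-residue mod 83: no x satisfies x² ≡ 55 (mod 83).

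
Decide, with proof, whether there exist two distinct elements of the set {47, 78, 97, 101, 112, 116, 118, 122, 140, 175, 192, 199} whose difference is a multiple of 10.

The pair (47, 97) works.

Both 47 and 97 leave remainder 7 on division by 10; their difference 50 = 5·10 is a multiple of 10.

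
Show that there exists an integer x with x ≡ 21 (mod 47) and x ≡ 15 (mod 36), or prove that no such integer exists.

gcd(47, 36) = 1, so the Chinese Remainder Theorem guarantees exactly one residue class mod 1692 satisfying both.
Any solution of the first congruence is x = 21 + 47t; substituting into the second, 47t ≡ 15 − 21 ≡ 30 (mod 36).
47 ≡ 11 (mod 36), so this reads 11t ≡ 30 (mod 36). Since 11·23 = 253 = 7·36 + 1, the inverse of 11 mod 36 is 23.
Multiplying by 23: t ≡ 23·30 = 690 ≡ 6 (mod 36).
With t = 6: x = 21 + 47·6 = 303.
Verify: 303 = 6·47 + 21 and 303 = 8·36 + 15. ✓

x = 303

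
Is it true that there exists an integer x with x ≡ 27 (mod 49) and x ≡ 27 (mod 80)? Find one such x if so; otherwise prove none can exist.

x = 27

gcd(49, 80) = 1, so the Chinese Remainder Theorem guarantees exactly one residue class mod 3920 satisfying both.
Any solution of the first congruence is x = 27 + 49t; substituting into the second, 49t ≡ 27 − 27 ≡ 0 (mod 80).
t = 0 satisfies this.
Taking t = 0 gives x = 27 + 49·0 = 27.
Indeed 27 ≡ 27 (mod 49) and 27 ≡ 27 (mod 80).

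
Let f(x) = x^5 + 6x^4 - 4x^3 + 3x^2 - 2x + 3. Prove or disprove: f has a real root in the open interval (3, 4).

f(3) = 645 and f(4) = 2347, both positive, so a sign-change argument is unavailable; we show f keeps this sign on the whole interval.
Shift to the endpoint 3: with x = 3 + u (0 < u < 1), one computes f(3 + u) = u^5 + 21u^4 + 158u^3 + 561u^2 + 961u + 645.
All 6 nonzero coefficients of this polynomial in u are positive; hence for u > 0 the value is a sum of positive terms (the constant 645 among them).
So f is strictly positive on (3, 4); no root exists in the interval.

No such root exists.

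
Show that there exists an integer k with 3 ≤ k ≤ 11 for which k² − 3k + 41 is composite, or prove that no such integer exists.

k = 4

At k = 4: 4² − 3·4 + 41 = 45 = 3·15, which is composite.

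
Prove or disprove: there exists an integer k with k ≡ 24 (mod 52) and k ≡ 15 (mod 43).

gcd(52, 43) = 1, so the Chinese Remainder Theorem guarantees exactly one residue class mod 2236 satisfying both.
Write k = 24 + 52t and require 24 + 52t ≡ 15 (mod 43), i.e. 52t ≡ 34 (mod 43).
52 ≡ 9 (mod 43), so this reads 9t ≡ 34 (mod 43). Note 9·24 = 216 ≡ 1 (mod 43) (as 216 − 1 = 5·43), so 9⁻¹ ≡ 24.
Multiplying by 24: t ≡ 24·34 = 816 ≡ 42 (mod 43).
With t = 42: k = 24 + 52·42 = 2208.
Indeed 2208 ≡ 24 (mod 52) and 2208 ≡ 15 (mod 43).

k = 2208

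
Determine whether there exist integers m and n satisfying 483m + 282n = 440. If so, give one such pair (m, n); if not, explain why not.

Both 483 and 282 are divisible by gcd(483, 282) = 3, hence so is any combination 483m + 282n.
However 440 leaves remainder 2 on division by 3.
Therefore 483m + 282n = 440 has no solution in integers.

No, no such integers exist.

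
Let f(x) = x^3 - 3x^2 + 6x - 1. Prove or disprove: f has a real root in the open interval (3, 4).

No such root exists.

Evaluate at the endpoints: f(3) = 17, f(4) = 39 — same sign (positive).
f'(x) = 3x^2 - 6x + 6 has discriminant (-6)² − 4·3·6 = -36 < 0, so f' has no real roots and is positive for every real x.
Hence f is strictly increasing on ℝ, and in particular on [3, 4]. A strictly monotone function with same-sign endpoint values stays positive on the whole interval, so f has no zero in (3, 4).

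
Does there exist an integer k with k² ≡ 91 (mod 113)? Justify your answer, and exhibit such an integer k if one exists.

k = 54

Take k = 54. Then 54² = 2916 = 25·113 + 91, so 54² ≡ 91 (mod 113).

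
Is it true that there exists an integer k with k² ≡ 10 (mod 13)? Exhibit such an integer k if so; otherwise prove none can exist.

Take k = 6. Then 6² = 36 = 2·13 + 10, so 6² ≡ 10 (mod 13).

k = 6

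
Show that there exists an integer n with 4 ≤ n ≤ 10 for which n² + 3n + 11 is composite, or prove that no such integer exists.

At n = 4: 4² + 3·4 + 11 = 39 = 3·13, which is composite.

n = 4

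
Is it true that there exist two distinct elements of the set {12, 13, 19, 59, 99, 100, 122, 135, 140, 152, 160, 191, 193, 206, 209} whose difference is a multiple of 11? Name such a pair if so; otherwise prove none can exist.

12 and 100 are such a pair.

Both 12 and 100 leave remainder 1 on division by 11; their difference 88 = 8·11 is a multiple of 11.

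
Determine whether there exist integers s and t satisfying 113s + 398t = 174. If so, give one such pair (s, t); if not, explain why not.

Since gcd(113, 398) = 1, every integer is an integer combination of 113 and 398.
Euclidean algorithm: 398 = 3·113 + 59, 113 = 1·59 + 54, 59 = 1·54 + 5, 54 = 10·5 + 4, 5 = 1·4 + 1, 4 = 4·1 + 0.
Back-substituting, 1 = 5 − 1·4 = 5 − (54 − 10·5) = −54 + 11·5 = −54 + 11·(59 − 1·54) = 11·59 − 12·54 = 11·59 − 12·(113 − 1·59) = −12·113 + 23·59 = −12·113 + 23·(398 − 3·113) = 23·398 − 81·113; that is, 113·(-81) + 398·23 = 1.
Times 174: 113·(-14094) + 398·4002 = 174, so (-14094, 4002) solves it.
Adding 36·398 to s and subtracting 36·113 from t gives the tidier solution (234, -66).
Indeed 113·234 + 398·(-66) = 26442 − 26268 = 174.

s = 234, t = -66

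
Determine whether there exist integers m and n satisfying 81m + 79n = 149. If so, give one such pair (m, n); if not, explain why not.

m = 35, n = -34

81 and 79 are coprime, so 81m + 79n ranges over all of ℤ.
Run the Euclidean algorithm on 81 and 79: 81 = 1·79 + 2, 79 = 39·2 + 1, 2 = 2·1 + 0.
Working back up the chain: 1 = 79 − 39·2 = 79 − 39·(81 − 1·79) = −39·81 + 40·79. So 81·(-39) + 79·40 = 1.
Multiplying through by 149: m = (-39)·149 = -5811, n = 40·149 = 5960 is a solution.
Shifting by a multiple of (79, −81) keeps it a solution: m = -5811 + 74·79 = 35, n = 5960 − 74·81 = -34.
Indeed 81·35 + 79·(-34) = 2835 − 2686 = 149.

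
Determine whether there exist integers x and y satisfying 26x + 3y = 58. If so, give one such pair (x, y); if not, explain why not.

26 and 3 are coprime, so 26x + 3y ranges over all of ℤ.
Dividing repeatedly: 26 = 8·3 + 2, 3 = 1·2 + 1, 2 = 2·1 + 0.
Back-substituting, 1 = 3 − 1·2 = 3 − (26 − 8·3) = −26 + 9·3; that is, 26·(-1) + 3·9 = 1.
Multiplying through by 58: x = (-1)·58 = -58, y = 9·58 = 522 is a solution.
Adding 20·3 to x and subtracting 20·26 from y gives the tidier solution (2, 2).
Check: 26·2 + 3·2 = 52 + 6 = 58. ✓

x = 2, y = 2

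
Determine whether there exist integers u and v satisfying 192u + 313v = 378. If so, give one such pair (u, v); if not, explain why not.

192 and 313 are coprime, so 192u + 313v ranges over all of ℤ.
Euclidean algorithm: 313 = 1·192 + 121, 192 = 1·121 + 71, 121 = 1·71 + 50, 71 = 1·50 + 21, 50 = 2·21 + 8, 21 = 2·8 + 5, 8 = 1·5 + 3, 5 = 1·3 + 2, 3 = 1·2 + 1, 2 = 2·1 + 0.
Unwinding: 1 = 3 − 1·2 = 3 − (5 − 1·3) = −5 + 2·3 = −5 + 2·(8 − 1·5) = 2·8 − 3·5 = 2·8 − 3·(21 − 2·8) = −3·21 + 8·8 = −3·21 + 8·(50 − 2·21) = 8·50 − 19·21 = 8·50 − 19·(71 − 1·50) = −19·71 + 27·50 = −19·71 + 27·(121 − 1·71) = 27·121 − 46·71 = 27·121 − 46·(192 − 1·121) = −46·192 + 73·121 = −46·192 + 73·(313 − 1·192) = 73·313 − 119·192, i.e. 192·(-119) + 313·73 = 1.
Times 378: 192·(-44982) + 313·27594 = 378, so (-44982, 27594) solves it.
Adding 144·313 to u and subtracting 144·192 from v gives the tidier solution (90, -54).
Indeed 192·90 + 313·(-54) = 17280 − 16902 = 378.

u = 90, v = -54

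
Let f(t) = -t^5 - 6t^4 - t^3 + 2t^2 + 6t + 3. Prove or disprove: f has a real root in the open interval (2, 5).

No.

f(2) = -113 and f(5) = -6917, both negative, so a sign-change argument is unavailable; we show f keeps this sign on the whole interval.
Shift to the endpoint 2: with t = 2 + u (0 < u < 3), one computes f(2 + u) = -u^5 - 16u^4 - 89u^3 - 228u^2 - 270u - 113.
All 6 nonzero coefficients of this polynomial in u are negative; hence for u > 0 the value is a sum of negative terms (the constant -113 among them).
Therefore f(t) < 0 throughout (2, 5), and f has no zero there.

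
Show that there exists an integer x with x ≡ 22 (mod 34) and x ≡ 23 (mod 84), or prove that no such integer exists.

No such integer exists.

Reduce both congruences modulo 2, which divides 34 and 84: they say x ≡ 22 (mod 2) and x ≡ 23 (mod 2).
But 22 mod 2 = 0 while 23 mod 2 = 1, a contradiction.
So no integer satisfies both congruences.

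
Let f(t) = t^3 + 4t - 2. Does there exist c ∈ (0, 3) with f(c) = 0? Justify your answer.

f(0) = -2 and f(3) = 37, which have opposite signs.
Since f is a polynomial it is continuous on [0, 3].
By the Intermediate Value Theorem f must vanish at some point of (0, 3).

Such a root exists.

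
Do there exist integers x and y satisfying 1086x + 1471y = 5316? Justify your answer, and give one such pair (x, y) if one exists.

x = 907, y = -666

1086 and 1471 are coprime, so 1086x + 1471y ranges over all of ℤ.
Euclidean algorithm: 1471 = 1·1086 + 385, 1086 = 2·385 + 316, 385 = 1·316 + 69, 316 = 4·69 + 40, 69 = 1·40 + 29, 40 = 1·29 + 11, 29 = 2·11 + 7, 11 = 1·7 + 4, 7 = 1·4 + 3, 4 = 1·3 + 1, 3 = 3·1 + 0.
Working back up the chain: 1 = 4 − 1·3 = 4 − (7 − 1·4) = −7 + 2·4 = −7 + 2·(11 − 1·7) = 2·11 − 3·7 = 2·11 − 3·(29 − 2·11) = −3·29 + 8·11 = −3·29 + 8·(40 − 1·29) = 8·40 − 11·29 = 8·40 − 11·(69 − 1·40) = −11·69 + 19·40 = −11·69 + 19·(316 − 4·69) = 19·316 − 87·69 = 19·316 − 87·(385 − 1·316) = −87·385 + 106·316 = −87·385 + 106·(1086 − 2·385) = 106·1086 − 299·385 = 106·1086 − 299·(1471 − 1·1086) = −299·1471 + 405·1086. So 1086·405 + 1471·(-299) = 1.
Scaling by 5316 gives the particular solution (x, y) = (2152980, -1589484).
The general solution is x = 2152980 + 1471k, y = -1589484 − 1086k; taking k = -1463 gives the smaller pair x = 907, y = -666.
Indeed 1086·907 + 1471·(-666) = 985002 − 979686 = 5316.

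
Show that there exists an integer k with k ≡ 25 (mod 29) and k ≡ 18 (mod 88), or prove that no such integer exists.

The moduli 29 and 88 are coprime, so by the Chinese Remainder Theorem a unique solution modulo 2552 exists.
Write k = 25 + 29t and require 25 + 29t ≡ 18 (mod 88), i.e. 29t ≡ 81 (mod 88).
Invert 29 mod 88 by the Euclidean algorithm: 88 = 3·29 + 1, 29 = 29·1 + 0; back-substituting, 1 = 88 − 3·29. Hence 29·(-3) ≡ 1, so 29⁻¹ ≡ -3 ≡ 85 (mod 88).
Multiplying by 85: t ≡ 85·81 = 6885 ≡ 21 (mod 88).
Taking t = 21 gives k = 25 + 29·21 = 634.
Indeed 634 ≡ 25 (mod 29) and 634 ≡ 18 (mod 88).

k = 634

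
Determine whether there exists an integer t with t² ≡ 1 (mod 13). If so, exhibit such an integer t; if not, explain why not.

Take t = 12. Then 12² = 144 = 11·13 + 1, so 12² ≡ 1 (mod 13).

t = 12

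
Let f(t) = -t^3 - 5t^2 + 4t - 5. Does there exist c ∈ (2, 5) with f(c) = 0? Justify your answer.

No such root exists.

The endpoint values f(2) = -25 and f(5) = -235 are both negative. Claim: f(t) < 0 for every t in (2, 5).
Shift to the endpoint 2: with t = 2 + u (0 < u < 3), one computes f(2 + u) = -u^3 - 11u^2 - 28u - 25.
All 4 nonzero coefficients of this polynomial in u are negative; hence for u > 0 the value is a sum of negative terms (the constant -25 among them).
So f is strictly negative on (2, 5); no root exists in the interval.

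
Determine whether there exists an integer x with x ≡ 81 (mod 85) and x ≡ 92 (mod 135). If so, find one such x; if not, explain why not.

Both moduli are multiples of 5 = gcd(85, 135), so any solution would satisfy x ≡ 81 and x ≡ 92 modulo 5 simultaneously.
But 81 mod 5 = 1 while 92 mod 5 = 2, a contradiction.
Hence the system has no solution.

No, no such integer exists.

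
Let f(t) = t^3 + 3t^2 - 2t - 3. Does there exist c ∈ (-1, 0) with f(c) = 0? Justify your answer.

f(-1) = 1 and f(0) = -3, which have opposite signs.
As a polynomial, f is continuous on every closed interval.
By the Intermediate Value Theorem f must vanish at some point of (-1, 0).

Yes, f has a root in the interval.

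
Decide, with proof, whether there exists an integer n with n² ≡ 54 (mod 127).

127 is prime, so by Euler's criterion 54 is a square mod 127 iff 54^((127−1)/2) = 54^63 ≡ 1 (mod 127).
Squaring successively (mod 127): 54^2 = 2916 ≡ 122; 54^4 ≡ 122² = 14884 ≡ 25; 54^8 ≡ 25² = 625 ≡ 117; 54^16 ≡ 117² = 13689 ≡ 100; 54^32 ≡ 100² = 10000 ≡ 94.
Since 63 = 32 + 16 + 8 + 4 + 2 + 1, 54^63 ≡ 94 · 100 · 117 · 25 · 122 · 54; multiplying out mod 127: 94·100 = 9400 ≡ 2, then 2·117 = 234 ≡ 107, then 107·25 = 2675 ≡ 8, then 8·122 = 976 ≡ 87, then 87·54 = 4698 ≡ 126. Thus 54^63 ≡ 126 ≡ −1 (mod 127).
By Euler's criterion 54 is a quadratic non-residue mod 127: no n satisfies n² ≡ 54 (mod 127).

No such integer exists.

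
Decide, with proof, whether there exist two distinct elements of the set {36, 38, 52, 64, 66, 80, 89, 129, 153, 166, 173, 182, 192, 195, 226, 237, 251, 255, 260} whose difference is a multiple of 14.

Yes: 36 and 64.

Both 36 and 64 leave remainder 8 on division by 14; their difference 28 = 2·14 is a multiple of 14.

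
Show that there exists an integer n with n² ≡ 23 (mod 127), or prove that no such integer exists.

There is no such integer.

127 is prime, so by Euler's criterion 23 is a square mod 127 iff 23^((127−1)/2) = 23^63 ≡ 1 (mod 127).
Squaring successively (mod 127): 23^2 = 529 ≡ 21; 23^4 ≡ 21² = 441 ≡ 60; 23^8 ≡ 60² = 3600 ≡ 44; 23^16 ≡ 44² = 1936 ≡ 31; 23^32 ≡ 31² = 961 ≡ 72.
Since 63 = 32 + 16 + 8 + 4 + 2 + 1, 23^63 ≡ 72 · 31 · 44 · 60 · 21 · 23; multiplying out mod 127: 72·31 = 2232 ≡ 73, then 73·44 = 3212 ≡ 37, then 37·60 = 2220 ≡ 61, then 61·21 = 1281 ≡ 11, then 11·23 = 253 ≡ 126. Thus 23^63 ≡ 126 ≡ −1 (mod 127).
By Euler's criterion 23 is a quadratic non-residue mod 127: no n satisfies n² ≡ 23 (mod 127).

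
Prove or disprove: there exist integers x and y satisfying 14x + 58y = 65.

Both 14 and 58 are divisible by gcd(14, 58) = 2, hence so is any combination 14x + 58y.
But 65 is not a multiple of 2 (it leaves remainder 1).
So the equation is unsolvable over ℤ.

No, no such integers exist.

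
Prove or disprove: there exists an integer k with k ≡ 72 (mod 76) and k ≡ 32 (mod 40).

k = 72

Here gcd(76, 40) = 4, and both 72 and 32 leave remainder 0 mod 4, so the system is consistent.
The smallest candidate k = 72 works directly: 72 ≡ 32 (mod 40).
Verify: 72 = 0·76 + 72 and 72 = 1·40 + 32. ✓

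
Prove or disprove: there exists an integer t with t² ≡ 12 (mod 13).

t = 8

t = 8 works: 8² = 64, and 64 − 12 = 52 = 4·13.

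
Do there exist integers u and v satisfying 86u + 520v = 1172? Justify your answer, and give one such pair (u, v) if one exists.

Since gcd(86, 520) = 2 and 1172 = 2·586, Bézout's identity guarantees a solution.
Dividing through by 2 reduces the equation to 43u + 260v = 586.
Euclidean algorithm: 260 = 6·43 + 2, 43 = 21·2 + 1, 2 = 2·1 + 0.
Working back up the chain: 1 = 43 − 21·2 = 43 − 21·(260 − 6·43) = −21·260 + 127·43. So 43·127 + 260·(-21) = 1.
Scaling by 586 gives the particular solution (u, v) = (74422, -12306).
Subtracting 286·260 from u and adding 286·43 to v gives the tidier solution (62, -8).
Check: 86·62 + 520·(-8) = 5332 − 4160 = 1172. ✓

u = 62, v = -8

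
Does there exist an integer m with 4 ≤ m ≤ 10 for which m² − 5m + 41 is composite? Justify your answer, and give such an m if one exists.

At m = 7: 7² − 5·7 + 41 = 55 = 5·11, which is composite.

m = 7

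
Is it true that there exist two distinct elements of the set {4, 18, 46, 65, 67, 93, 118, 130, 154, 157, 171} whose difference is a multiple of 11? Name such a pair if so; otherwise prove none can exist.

No such pair exists.

Two integers differ by a multiple of 11 exactly when they have the same residue mod 11. The residues are 4↦4, 18↦7, 46↦2, 65↦10, 67↦1, 93↦5, 118↦8, 130↦9, 154↦0, 157↦3, 171↦6.
All 11 residues are distinct, so no two elements differ by a multiple of 11.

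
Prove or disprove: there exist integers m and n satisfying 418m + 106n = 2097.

gcd(418, 106) = 2, so every integer of the form 418m + 106n is a multiple of 2.
But 2097 is not a multiple of 2 (it leaves remainder 1).
Therefore 418m + 106n = 2097 has no solution in integers.

No, no such integers exist.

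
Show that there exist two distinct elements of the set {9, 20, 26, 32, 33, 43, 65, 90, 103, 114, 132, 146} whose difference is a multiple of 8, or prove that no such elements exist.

9 mod 8 = 1 and 33 mod 8 = 1, so 33 − 9 = 24 = 3·8.

Yes: 9 and 33.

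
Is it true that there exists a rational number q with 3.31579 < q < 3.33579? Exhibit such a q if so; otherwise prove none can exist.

q = 10/3

Look for a denominator N such that an integer falls strictly between N·3.31579 and N·3.33579. N = 3 works: 3·3.31579 = 9.94737 < 10 < 10.00737 = 3·3.33579.
So q = 10/3 works: it is a ratio of integers, and dividing 3·3.31579 < 10 < 3·3.33579 through by 3 gives 3.31579 < 10/3 < 3.33579.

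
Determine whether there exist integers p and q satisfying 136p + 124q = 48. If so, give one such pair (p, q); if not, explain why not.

p = 4, q = -4

gcd(136, 124) = 4, and 4 divides 48, so integer solutions exist.
Dividing through by 4 reduces the equation to 34p + 31q = 12.
Euclidean algorithm: 34 = 1·31 + 3, 31 = 10·3 + 1, 3 = 3·1 + 0.
Working back up the chain: 1 = 31 − 10·3 = 31 − 10·(34 − 1·31) = −10·34 + 11·31. So 34·(-10) + 31·11 = 1.
Times 12: 34·(-120) + 31·132 = 12, so (-120, 132) solves it.
Adding 4·31 to p and subtracting 4·34 from q gives the tidier solution (4, -4).
Check: 136·4 + 124·(-4) = 544 − 496 = 48. ✓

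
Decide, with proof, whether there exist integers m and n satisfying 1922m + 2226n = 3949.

There are no such integers.

Any value of 1922m + 2226n is a multiple of gcd(1922, 2226) = 2.
But 3949 = 2·1974 + 1, so 2 ∤ 3949.
Therefore 1922m + 2226n = 3949 has no solution in integers.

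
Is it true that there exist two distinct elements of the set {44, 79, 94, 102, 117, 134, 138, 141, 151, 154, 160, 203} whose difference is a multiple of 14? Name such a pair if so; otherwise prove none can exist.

No, no such pair exists.

Residues mod 14: 44↦2, 79↦9, 94↦10, 102↦4, 117↦5, 134↦8, 138↦12, 141↦1, 151↦11, 154↦0, 160↦6, 203↦7.
No residue repeats among the 12 elements, so no pair has difference ≡ 0 (mod 14).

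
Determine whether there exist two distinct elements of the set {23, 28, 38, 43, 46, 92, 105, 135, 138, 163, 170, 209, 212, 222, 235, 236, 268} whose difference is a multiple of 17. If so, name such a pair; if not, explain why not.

Residues mod 17: 23↦6, 28↦11, 38↦4, 43↦9, 46↦12, 92↦7, 105↦3, 135↦16, 138↦2, 163↦10, 170↦0, 209↦5, 212↦8, 222↦1, 235↦14, 236↦15, 268↦13.
All 17 residues are distinct, so no two elements differ by a multiple of 17.

No, no such pair exists.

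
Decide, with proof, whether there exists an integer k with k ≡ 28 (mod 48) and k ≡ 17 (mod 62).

Reduce both congruences modulo 2, which divides 48 and 62: they say k ≡ 28 (mod 2) and k ≡ 17 (mod 2).
But 28 mod 2 = 0 while 17 mod 2 = 1, a contradiction.
Therefore no such k exists.

No, no such integer exists.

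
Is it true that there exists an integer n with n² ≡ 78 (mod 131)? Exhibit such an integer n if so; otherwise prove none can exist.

No such integer exists.

Apply Euler's criterion with the prime 131: 78 is a quadratic residue iff 78^65 ≡ 1 (mod 131), and a non-residue iff it is ≡ −1.
Repeated squaring mod 131: 78^2 = 6084 ≡ 58; 78^4 ≡ 58² = 3364 ≡ 89; 78^8 ≡ 89² = 7921 ≡ 61; 78^16 ≡ 61² = 3721 ≡ 53; 78^32 ≡ 53² = 2809 ≡ 58; 78^64 ≡ 58² = 3364 ≡ 89.
Since 65 = 64 + 1, 78^65 ≡ 89 · 78; multiplying out mod 131: 89·78 = 6942 ≡ 130. Thus 78^65 ≡ 130 ≡ −1 (mod 131).
By Euler's criterion 78 is a quadratic non-residue mod 131: no n satisfies n² ≡ 78 (mod 131).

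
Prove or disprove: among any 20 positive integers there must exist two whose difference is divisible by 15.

There are exactly 15 possible remainders on division by 15.
Placing 20 integers into 15 classes, some class receives at least two — say a and b.
Equal remainders mean a − b ≡ 0 (mod 15), so 15 divides their difference.

Yes.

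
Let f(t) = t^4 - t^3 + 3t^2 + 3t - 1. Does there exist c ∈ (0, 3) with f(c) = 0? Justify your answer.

f(0) = -1 and f(3) = 89, which have opposite signs.
As a polynomial, f is continuous on every closed interval.
By the Intermediate Value Theorem f must vanish at some point of (0, 3).

Such a root exists.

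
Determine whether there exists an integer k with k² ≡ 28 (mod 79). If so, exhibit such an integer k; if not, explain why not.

Apply Euler's criterion with the prime 79: 28 is a quadratic residue iff 28^39 ≡ 1 (mod 79), and a non-residue iff it is ≡ −1.
Repeated squaring mod 79: 28^2 = 784 ≡ 73; 28^4 ≡ 73² = 5329 ≡ 36; 28^8 ≡ 36² = 1296 ≡ 32; 28^16 ≡ 32² = 1024 ≡ 76; 28^32 ≡ 76² = 5776 ≡ 9.
Since 39 = 32 + 4 + 2 + 1, 28^39 ≡ 9 · 36 · 73 · 28; multiplying out mod 79: 9·36 = 324 ≡ 8, then 8·73 = 584 ≡ 31, then 31·28 = 868 ≡ 78. Thus 28^39 ≡ 78 ≡ −1 (mod 79).
By Euler's criterion 28 is a quadratic non-residue mod 79: no k satisfies k² ≡ 28 (mod 79).

No such integer exists.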